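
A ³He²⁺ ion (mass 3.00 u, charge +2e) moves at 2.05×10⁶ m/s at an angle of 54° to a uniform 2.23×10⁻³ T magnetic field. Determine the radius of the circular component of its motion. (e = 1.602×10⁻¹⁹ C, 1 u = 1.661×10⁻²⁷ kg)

v⊥ = v sinθ = 2.05×10⁶·sin54° ≈ 1.658×10⁶ m/s.
r = m v⊥/(|q|B) = (4.983×10⁻²⁷)(1.658×10⁶)/((3.204×10⁻¹⁹)(2.23×10⁻³)) ≈ 11.6 m.

r ≈ 11.6 m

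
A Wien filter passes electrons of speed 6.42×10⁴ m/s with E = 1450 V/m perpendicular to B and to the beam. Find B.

Balance of forces in the selector: qE = qvB ⇒ B = E/v.
B = 1450/6.42×10⁴ = 0.0226 T.

B = 0.0226 T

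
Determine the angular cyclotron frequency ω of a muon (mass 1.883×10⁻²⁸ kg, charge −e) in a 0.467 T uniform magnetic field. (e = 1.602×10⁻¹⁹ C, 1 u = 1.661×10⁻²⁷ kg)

ω = |q|B/m.
ω = (1.602×10⁻¹⁹)(0.467)/1.883×10⁻²⁸ ≈ 3.97×10⁸ rad/s.

ω ≈ 3.97×10⁸ rad/s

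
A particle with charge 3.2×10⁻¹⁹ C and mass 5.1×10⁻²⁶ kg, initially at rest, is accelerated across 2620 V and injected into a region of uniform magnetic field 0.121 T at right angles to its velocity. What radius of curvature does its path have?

r ≈ 0.239 m

Acceleration: |q|V = ½mv² ⇒ v = √(2|q|V/m) = √(2·3.2×10⁻¹⁹·2620/5.1×10⁻²⁶) ≈ 1.813×10⁵ m/s.
In the field: r = mv/(|q|B) = (5.1×10⁻²⁶)(1.813×10⁵)/((3.2×10⁻¹⁹)(0.121)) ≈ 0.239 m.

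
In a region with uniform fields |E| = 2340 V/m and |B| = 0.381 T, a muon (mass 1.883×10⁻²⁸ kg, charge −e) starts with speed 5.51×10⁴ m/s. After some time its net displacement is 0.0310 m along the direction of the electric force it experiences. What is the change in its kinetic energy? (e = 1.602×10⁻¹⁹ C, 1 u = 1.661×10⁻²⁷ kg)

ΔKE ≈ 1.16×10⁻¹⁷ J

The magnetic force is always ⟂ v and does no work; only the electric force changes KE.
ΔKE = F_E · d = |q|E d = (1.602×10⁻¹⁹)(2340)(0.0310) ≈ 1.16×10⁻¹⁷ J.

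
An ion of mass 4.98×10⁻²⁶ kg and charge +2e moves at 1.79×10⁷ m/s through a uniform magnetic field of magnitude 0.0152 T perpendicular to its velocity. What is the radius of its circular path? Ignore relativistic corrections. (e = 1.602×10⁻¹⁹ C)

r ≈ 183 m

The magnetic force provides the centripetal force: |q|vB = mv²/r.
r = mv/(|q|B) = (4.98×10⁻²⁶)(1.79×10⁷)/((3.204×10⁻¹⁹)(0.0152)) ≈ 183 m.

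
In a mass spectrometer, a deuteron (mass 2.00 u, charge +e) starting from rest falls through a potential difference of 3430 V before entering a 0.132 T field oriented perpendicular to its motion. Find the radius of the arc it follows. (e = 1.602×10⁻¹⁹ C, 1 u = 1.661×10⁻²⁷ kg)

Acceleration: |q|V = ½mv² ⇒ v = √(2|q|V/m) = √(2·1.602×10⁻¹⁹·3430/3.322×10⁻²⁷) ≈ 5.752×10⁵ m/s.
In the field: r = mv/(|q|B) = (3.322×10⁻²⁷)(5.752×10⁵)/((1.602×10⁻¹⁹)(0.132)) ≈ 0.0904 m.

r ≈ 0.0904 m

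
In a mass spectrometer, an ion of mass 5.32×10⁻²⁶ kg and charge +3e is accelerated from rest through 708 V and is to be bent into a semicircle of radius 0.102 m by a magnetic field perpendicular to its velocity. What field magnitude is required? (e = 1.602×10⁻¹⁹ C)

v = √(2|q|V/m) = √(2·4.806×10⁻¹⁹·708/5.32×10⁻²⁶) ≈ 1.131×10⁵ m/s.
B = mv/(|q|r) = (5.32×10⁻²⁶)(1.131×10⁵)/((4.806×10⁻¹⁹)(0.102)) ≈ 0.123 T.

B ≈ 0.123 T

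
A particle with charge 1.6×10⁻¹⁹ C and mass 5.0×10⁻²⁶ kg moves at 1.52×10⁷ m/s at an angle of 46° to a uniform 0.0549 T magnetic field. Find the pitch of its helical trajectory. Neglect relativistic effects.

v∥ = v cosθ = 1.52×10⁷·cos46° ≈ 1.056×10⁷ m/s.
T = 2πm/(|q|B) = 2π(5.0×10⁻²⁶)/((1.6×10⁻¹⁹)(0.0549)) ≈ 3.576×10⁻⁵ s.
pitch = v∥ T = (1.056×10⁷)(3.576×10⁻⁵) ≈ 378 m.

p ≈ 378 m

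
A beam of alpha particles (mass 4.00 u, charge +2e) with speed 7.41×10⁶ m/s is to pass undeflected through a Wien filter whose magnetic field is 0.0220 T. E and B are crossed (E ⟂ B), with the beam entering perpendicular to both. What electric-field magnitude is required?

E = 1.63×10⁵ V/m

For straight-line motion qE = qvB, so E = vB.
E = 7.41×10⁶ × 0.0220 = 1.63×10⁵ V/m.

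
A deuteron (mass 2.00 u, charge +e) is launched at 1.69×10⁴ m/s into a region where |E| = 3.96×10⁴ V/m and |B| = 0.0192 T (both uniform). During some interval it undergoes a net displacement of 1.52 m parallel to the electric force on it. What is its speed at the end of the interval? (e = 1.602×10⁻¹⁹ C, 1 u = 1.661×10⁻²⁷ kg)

B does no work; ΔKE = |q|E d.
½mv_f² = ½mv₀² + |q|Ed = ½(3.322×10⁻²⁷)(1.69×10⁴)² + (1.602×10⁻¹⁹)(3.96×10⁴)(1.52) ≈ 4.744×10⁻¹⁹ J + 9.643×10⁻¹⁵ J ≈ 9.643×10⁻¹⁵ J.
v_f = √(2·9.643×10⁻¹⁵/3.322×10⁻²⁷) ≈ 2.41×10⁶ m/s.

v_f ≈ 2.41×10⁶ m/s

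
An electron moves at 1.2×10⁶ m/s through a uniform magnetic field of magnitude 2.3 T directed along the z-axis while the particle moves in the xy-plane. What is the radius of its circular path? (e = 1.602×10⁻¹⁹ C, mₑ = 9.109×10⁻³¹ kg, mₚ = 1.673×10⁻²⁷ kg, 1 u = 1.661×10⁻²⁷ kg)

r ≈ 3.0×10⁻⁶ m

The magnetic force provides the centripetal force: |q|vB = mv²/r.
r = mv/(|q|B) = (9.109×10⁻³¹)(1.2×10⁶)/((1.602×10⁻¹⁹)(2.3)) ≈ 3.0×10⁻⁶ m.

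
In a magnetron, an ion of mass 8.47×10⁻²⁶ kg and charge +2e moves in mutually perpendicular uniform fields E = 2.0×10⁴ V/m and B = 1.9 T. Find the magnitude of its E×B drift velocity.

In crossed fields the guiding centre drifts at v_d = |E×B|/B² = E/B, independent of charge and mass.
v_d = 2.0×10⁴/1.9 = 1.1×10⁴ m/s.

v_d ≈ 1.1×10⁴ m/s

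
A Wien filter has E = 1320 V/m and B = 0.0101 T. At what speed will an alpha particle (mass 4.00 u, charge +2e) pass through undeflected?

v = 1.31×10⁵ m/s

Straight-line motion ⇒ electric and magnetic forces cancel, so E = vB.
v = E/B = 1320/0.0101 = 1.31×10⁵ m/s.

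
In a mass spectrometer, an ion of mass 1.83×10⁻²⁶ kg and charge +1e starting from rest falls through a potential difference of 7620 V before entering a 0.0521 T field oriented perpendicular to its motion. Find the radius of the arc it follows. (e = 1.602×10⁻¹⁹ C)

Acceleration: |q|V = ½mv² ⇒ v = √(2|q|V/m) = √(2·1.602×10⁻¹⁹·7620/1.83×10⁻²⁶) ≈ 3.653×10⁵ m/s.
In the field: r = mv/(|q|B) = (1.83×10⁻²⁶)(3.653×10⁵)/((1.602×10⁻¹⁹)(0.0521)) ≈ 0.801 m.

r ≈ 0.801 m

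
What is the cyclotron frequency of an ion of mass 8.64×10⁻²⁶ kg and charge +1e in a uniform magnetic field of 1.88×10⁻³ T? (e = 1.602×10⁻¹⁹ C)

f ≈ 555 Hz

f = |q|B/(2πm).
f = (1.602×10⁻¹⁹)(1.88×10⁻³)/(2π·8.64×10⁻²⁶) ≈ 555 Hz.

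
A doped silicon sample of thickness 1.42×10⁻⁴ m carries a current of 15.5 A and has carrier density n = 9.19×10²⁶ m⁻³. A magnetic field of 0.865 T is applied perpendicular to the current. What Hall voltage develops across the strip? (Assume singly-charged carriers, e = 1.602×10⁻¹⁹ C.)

V_H = IB/(n e t).
V_H = (15.5)(0.865)/((9.19×10²⁶)(1.602×10⁻¹⁹)(1.42×10⁻⁴)) ≈ 6.41×10⁻⁴ V.

V_H ≈ 6.41×10⁻⁴ V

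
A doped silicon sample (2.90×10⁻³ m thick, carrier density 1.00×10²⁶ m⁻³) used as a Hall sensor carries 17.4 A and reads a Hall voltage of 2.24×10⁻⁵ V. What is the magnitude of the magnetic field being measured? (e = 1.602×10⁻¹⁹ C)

B ≈ 0.0598 T

From V_H = IB/(n e t), B = V_H n e t / I.
B = (2.24×10⁻⁵)(1.00×10²⁶)(1.602×10⁻¹⁹)(2.90×10⁻³)/17.4 ≈ 0.0598 T.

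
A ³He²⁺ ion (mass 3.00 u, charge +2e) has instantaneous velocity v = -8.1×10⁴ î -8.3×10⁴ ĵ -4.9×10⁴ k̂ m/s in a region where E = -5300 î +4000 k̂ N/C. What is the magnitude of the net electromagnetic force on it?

Only an electric field acts, so F = qE = (3.204×10⁻¹⁹ C)·(-5300, 0, 4000) = (-1.70×10⁻¹⁵, 0, 1.28×10⁻¹⁵) N.
|F| = 2.13×10⁻¹⁵ N.

|F| ≈ 2.13×10⁻¹⁵ N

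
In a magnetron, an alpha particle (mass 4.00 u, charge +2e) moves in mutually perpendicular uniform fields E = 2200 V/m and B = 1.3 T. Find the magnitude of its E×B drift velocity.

v_d ≈ 1700 m/s

The E×B drift speed is v_d = E/B.
v_d = 2200/1.3 = 1700 m/s.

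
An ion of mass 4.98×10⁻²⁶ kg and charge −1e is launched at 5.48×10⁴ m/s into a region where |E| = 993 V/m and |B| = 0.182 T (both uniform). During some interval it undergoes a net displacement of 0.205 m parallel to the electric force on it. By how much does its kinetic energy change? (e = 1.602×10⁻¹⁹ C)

The magnetic force is always ⟂ v and does no work; only the electric force changes KE.
ΔKE = F_E · d = |q|E d = (1.602×10⁻¹⁹)(993)(0.205) ≈ 3.26×10⁻¹⁷ J.

ΔKE ≈ 3.26×10⁻¹⁷ J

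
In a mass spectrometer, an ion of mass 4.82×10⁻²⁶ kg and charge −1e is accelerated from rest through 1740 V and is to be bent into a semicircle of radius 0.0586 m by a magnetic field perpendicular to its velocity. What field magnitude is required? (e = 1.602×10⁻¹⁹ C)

B ≈ 0.552 T

v = √(2|q|V/m) = √(2·1.602×10⁻¹⁹·1740/4.82×10⁻²⁶) ≈ 1.075×10⁵ m/s.
B = mv/(|q|r) = (4.82×10⁻²⁶)(1.075×10⁵)/((1.602×10⁻¹⁹)(0.0586)) ≈ 0.552 T.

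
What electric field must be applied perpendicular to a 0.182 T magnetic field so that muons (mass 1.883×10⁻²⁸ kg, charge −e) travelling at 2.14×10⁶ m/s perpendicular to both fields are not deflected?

For straight-line motion qE = qvB, so E = vB.
E = 2.14×10⁶ × 0.182 = 3.89×10⁵ V/m.

E = 3.89×10⁵ V/m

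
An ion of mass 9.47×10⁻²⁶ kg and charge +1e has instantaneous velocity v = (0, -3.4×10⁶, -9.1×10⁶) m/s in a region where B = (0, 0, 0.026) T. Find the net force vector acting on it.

v×B = (-8.84×10⁴, 0, 0) N/C.
F = q v×B = (1.602×10⁻¹⁹ C)·(-8.84×10⁴, 0, 0) = (-1.42×10⁻¹⁴, 0, 0) N.

F ≈ (-1.42×10⁻¹⁴, 0, 0) N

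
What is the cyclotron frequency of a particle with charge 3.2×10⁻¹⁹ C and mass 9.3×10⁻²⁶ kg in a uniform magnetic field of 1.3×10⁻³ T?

f = |q|B/(2πm).
f = (3.2×10⁻¹⁹)(1.3×10⁻³)/(2π·9.3×10⁻²⁶) ≈ 710 Hz.

f ≈ 710 Hz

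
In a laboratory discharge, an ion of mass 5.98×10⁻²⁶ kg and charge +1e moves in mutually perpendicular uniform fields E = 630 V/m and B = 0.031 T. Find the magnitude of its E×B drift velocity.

v_d ≈ 2.0×10⁴ m/s

In crossed fields the guiding centre drifts at v_d = |E×B|/B² = E/B, independent of charge and mass.
v_d = 630/0.031 = 2.0×10⁴ m/s.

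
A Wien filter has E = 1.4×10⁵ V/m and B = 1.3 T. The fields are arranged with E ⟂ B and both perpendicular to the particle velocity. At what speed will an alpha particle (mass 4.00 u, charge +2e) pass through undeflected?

Zero net Lorentz force requires |qE| = |q v×B|, i.e. E = vB.
v = E/B = 1.4×10⁵/1.3 = 1.1×10⁵ m/s.

v = 1.1×10⁵ m/s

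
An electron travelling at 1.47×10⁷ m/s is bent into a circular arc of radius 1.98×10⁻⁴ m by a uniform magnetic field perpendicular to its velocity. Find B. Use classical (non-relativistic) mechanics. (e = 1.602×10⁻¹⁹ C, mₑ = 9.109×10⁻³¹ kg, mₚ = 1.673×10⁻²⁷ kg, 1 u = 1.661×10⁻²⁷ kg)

From |q|vB = mv²/r, B = mv/(|q|r).
B = (9.109×10⁻³¹)(1.47×10⁷)/((1.602×10⁻¹⁹)(1.98×10⁻⁴)) ≈ 0.422 T.

B ≈ 0.422 T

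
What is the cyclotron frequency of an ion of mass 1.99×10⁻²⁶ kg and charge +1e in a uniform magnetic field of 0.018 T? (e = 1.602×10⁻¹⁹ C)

f = |q|B/(2πm).
f = (1.602×10⁻¹⁹)(0.018)/(2π·1.99×10⁻²⁶) ≈ 2.3×10⁴ Hz.

f ≈ 2.3×10⁴ Hz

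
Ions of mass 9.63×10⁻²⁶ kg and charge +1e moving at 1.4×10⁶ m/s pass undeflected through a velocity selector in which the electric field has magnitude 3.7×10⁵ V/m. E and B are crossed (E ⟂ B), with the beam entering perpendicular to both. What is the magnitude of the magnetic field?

Balance of forces in the selector: qE = qvB ⇒ B = E/v.
B = 3.7×10⁵/1.4×10⁶ = 0.26 T.

B = 0.26 T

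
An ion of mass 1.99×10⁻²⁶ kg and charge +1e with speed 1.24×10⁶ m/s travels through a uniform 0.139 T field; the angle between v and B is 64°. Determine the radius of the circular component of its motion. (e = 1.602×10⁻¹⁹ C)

r ≈ 0.996 m

v⊥ = v sinθ = 1.24×10⁶·sin64° ≈ 1.115×10⁶ m/s.
r = m v⊥/(|q|B) = (1.99×10⁻²⁶)(1.115×10⁶)/((1.602×10⁻¹⁹)(0.139)) ≈ 0.996 m.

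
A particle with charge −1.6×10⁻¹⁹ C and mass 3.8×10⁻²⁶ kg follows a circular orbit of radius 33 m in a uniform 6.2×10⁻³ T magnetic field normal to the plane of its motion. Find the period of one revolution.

The cyclotron period depends only on m, q, B: T = 2πm/(|q|B).
T = 2π(3.8×10⁻²⁶)/((1.6×10⁻¹⁹)(6.2×10⁻³)) ≈ 2.4×10⁻⁴ s.

T ≈ 2.4×10⁻⁴ s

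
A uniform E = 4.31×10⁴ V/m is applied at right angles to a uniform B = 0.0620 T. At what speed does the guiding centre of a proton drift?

The E×B drift speed is v_d = E/B.
v_d = 4.31×10⁴/0.0620 = 6.95×10⁵ m/s.

v_d ≈ 6.95×10⁵ m/s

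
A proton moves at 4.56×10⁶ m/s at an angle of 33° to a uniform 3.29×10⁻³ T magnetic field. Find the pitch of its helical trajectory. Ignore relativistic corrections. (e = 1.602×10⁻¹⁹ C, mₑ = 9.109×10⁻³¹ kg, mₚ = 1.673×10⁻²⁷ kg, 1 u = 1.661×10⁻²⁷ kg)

p ≈ 76.3 m

v∥ = v cosθ = 4.56×10⁶·cos33° ≈ 3.824×10⁶ m/s.
T = 2πm/(|q|B) = 2π(1.673×10⁻²⁷)/((1.602×10⁻¹⁹)(3.29×10⁻³)) ≈ 1.994×10⁻⁵ s.
pitch = v∥ T = (3.824×10⁶)(1.994×10⁻⁵) ≈ 76.3 m.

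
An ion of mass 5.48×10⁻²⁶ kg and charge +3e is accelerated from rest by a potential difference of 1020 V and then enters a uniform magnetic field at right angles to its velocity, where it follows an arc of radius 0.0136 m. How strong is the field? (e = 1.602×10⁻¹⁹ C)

v = √(2|q|V/m) = √(2·4.806×10⁻¹⁹·1020/5.48×10⁻²⁶) ≈ 1.338×10⁵ m/s.
B = mv/(|q|r) = (5.48×10⁻²⁶)(1.338×10⁵)/((4.806×10⁻¹⁹)(0.0136)) ≈ 1.12 T.

B ≈ 1.12 T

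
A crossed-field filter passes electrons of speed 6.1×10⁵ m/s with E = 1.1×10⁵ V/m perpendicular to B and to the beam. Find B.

Balance of forces in the selector: qE = qvB ⇒ B = E/v.
B = 1.1×10⁵/6.1×10⁵ = 0.18 T.

B = 0.18 T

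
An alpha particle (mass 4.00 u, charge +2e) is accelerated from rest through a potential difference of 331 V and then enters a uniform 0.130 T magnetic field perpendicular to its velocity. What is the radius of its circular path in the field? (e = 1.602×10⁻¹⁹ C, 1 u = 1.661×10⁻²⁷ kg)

r ≈ 0.0285 m

Acceleration: |q|V = ½mv² ⇒ v = √(2|q|V/m) = √(2·3.204×10⁻¹⁹·331/6.644×10⁻²⁷) ≈ 1.787×10⁵ m/s.
In the field: r = mv/(|q|B) = (6.644×10⁻²⁷)(1.787×10⁵)/((3.204×10⁻¹⁹)(0.130)) ≈ 0.0285 m.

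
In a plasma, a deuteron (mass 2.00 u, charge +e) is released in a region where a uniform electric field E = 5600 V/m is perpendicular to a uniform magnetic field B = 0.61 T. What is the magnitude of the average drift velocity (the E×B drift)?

v_d ≈ 9200 m/s

The E×B drift speed is v_d = E/B.
v_d = 5600/0.61 = 9200 m/s.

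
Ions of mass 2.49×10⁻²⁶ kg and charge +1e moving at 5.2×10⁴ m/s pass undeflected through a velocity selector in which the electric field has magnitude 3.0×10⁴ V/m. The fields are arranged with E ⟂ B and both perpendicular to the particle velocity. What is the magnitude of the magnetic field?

B = 0.58 T

Balance of forces in the selector: qE = qvB ⇒ B = E/v.
B = 3.0×10⁴/5.2×10⁴ = 0.58 T.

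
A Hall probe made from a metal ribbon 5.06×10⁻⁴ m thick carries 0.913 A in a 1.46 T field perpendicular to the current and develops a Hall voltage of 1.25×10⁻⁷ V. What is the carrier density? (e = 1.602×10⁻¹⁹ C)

n ≈ 1.32×10²⁹ m⁻³

From V_H = IB/(n e t), n = IB/(V_H e t).
n = (0.913)(1.46)/((1.25×10⁻⁷)(1.602×10⁻¹⁹)(5.06×10⁻⁴)) ≈ 1.32×10²⁹ m⁻³.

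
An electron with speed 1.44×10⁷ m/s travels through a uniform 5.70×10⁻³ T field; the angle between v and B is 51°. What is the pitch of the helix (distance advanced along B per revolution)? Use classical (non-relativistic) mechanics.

p ≈ 0.0568 m

v∥ = v cosθ = 1.44×10⁷·cos51° ≈ 9.062×10⁶ m/s.
T = 2πm/(|q|B) = 2π(9.109×10⁻³¹)/((1.602×10⁻¹⁹)(5.70×10⁻³)) ≈ 6.268×10⁻⁹ s.
pitch = v∥ T = (9.062×10⁶)(6.268×10⁻⁹) ≈ 0.0568 m.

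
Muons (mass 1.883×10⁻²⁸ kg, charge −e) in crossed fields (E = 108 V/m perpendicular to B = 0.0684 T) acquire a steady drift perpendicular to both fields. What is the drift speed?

v_d ≈ 1580 m/s

The E×B drift speed is v_d = E/B.
v_d = 108/0.0684 = 1580 m/s.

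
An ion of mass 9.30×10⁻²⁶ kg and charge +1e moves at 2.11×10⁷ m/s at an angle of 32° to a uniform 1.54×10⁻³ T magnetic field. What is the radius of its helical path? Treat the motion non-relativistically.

v⊥ = v sinθ = 2.11×10⁷·sin32° ≈ 1.118×10⁷ m/s.
r = m v⊥/(|q|B) = (9.30×10⁻²⁶)(1.118×10⁷)/((1.602×10⁻¹⁹)(1.54×10⁻³)) ≈ 4210 m.

r ≈ 4210 m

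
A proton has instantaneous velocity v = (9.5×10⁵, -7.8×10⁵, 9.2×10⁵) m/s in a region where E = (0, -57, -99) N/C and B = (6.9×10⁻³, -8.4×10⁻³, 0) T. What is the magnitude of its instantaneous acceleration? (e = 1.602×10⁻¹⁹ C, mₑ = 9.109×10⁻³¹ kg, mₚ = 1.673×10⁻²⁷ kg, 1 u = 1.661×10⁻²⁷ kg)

v×B = (7730, 6350, -2600) N/C.
E + v×B = (7730, 6290, -2700) N/C.
F = q(E + v×B) = (1.602×10⁻¹⁹ C)·(7730, 6290, -2700) = (1.24×10⁻¹⁵, 1.01×10⁻¹⁵, -4.32×10⁻¹⁶) N.
|a| = |F|/m = 1.654×10⁻¹⁵/1.673×10⁻²⁷ ≈ 9.89×10¹¹ m/s².

|a| ≈ 9.89×10¹¹ m/s²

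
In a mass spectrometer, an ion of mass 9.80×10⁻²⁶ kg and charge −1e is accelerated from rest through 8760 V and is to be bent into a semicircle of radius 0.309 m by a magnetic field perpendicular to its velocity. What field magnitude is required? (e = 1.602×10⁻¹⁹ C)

B ≈ 0.335 T

v = √(2|q|V/m) = √(2·1.602×10⁻¹⁹·8760/9.80×10⁻²⁶) ≈ 1.692×10⁵ m/s.
B = mv/(|q|r) = (9.80×10⁻²⁶)(1.692×10⁵)/((1.602×10⁻¹⁹)(0.309)) ≈ 0.335 T.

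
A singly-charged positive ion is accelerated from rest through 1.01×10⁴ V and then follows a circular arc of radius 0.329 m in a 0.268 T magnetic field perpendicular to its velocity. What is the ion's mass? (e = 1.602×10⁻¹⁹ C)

m ≈ 6.17×10⁻²⁶ kg

Combine |q|V = ½mv² and r = mv/(|q|B): eliminate v to get m = qB²r²/(2V).
m = (1.602×10⁻¹⁹)(0.268)²(0.329)²/(2·1.01×10⁴) ≈ 6.17×10⁻²⁶ kg.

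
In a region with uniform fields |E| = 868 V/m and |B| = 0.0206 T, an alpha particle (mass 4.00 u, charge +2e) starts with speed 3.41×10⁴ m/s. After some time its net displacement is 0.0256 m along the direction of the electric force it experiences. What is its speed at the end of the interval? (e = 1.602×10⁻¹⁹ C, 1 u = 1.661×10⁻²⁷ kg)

B does no work; ΔKE = |q|E d.
½mv_f² = ½mv₀² + |q|Ed = ½(6.644×10⁻²⁷)(3.41×10⁴)² + (3.204×10⁻¹⁹)(868)(0.0256) ≈ 3.863×10⁻¹⁸ J + 7.120×10⁻¹⁸ J ≈ 1.098×10⁻¹⁷ J.
v_f = √(2·1.098×10⁻¹⁷/6.644×10⁻²⁷) ≈ 5.75×10⁴ m/s.

v_f ≈ 5.75×10⁴ m/s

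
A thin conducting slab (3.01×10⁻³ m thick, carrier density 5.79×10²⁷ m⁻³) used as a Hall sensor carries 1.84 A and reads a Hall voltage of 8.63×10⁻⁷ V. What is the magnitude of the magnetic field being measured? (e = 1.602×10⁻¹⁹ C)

B ≈ 1.31 T

From V_H = IB/(n e t), B = V_H n e t / I.
B = (8.63×10⁻⁷)(5.79×10²⁷)(1.602×10⁻¹⁹)(3.01×10⁻³)/1.84 ≈ 1.31 T.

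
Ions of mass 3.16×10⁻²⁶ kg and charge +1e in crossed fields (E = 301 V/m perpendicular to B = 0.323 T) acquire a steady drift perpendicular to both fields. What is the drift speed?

In crossed fields the guiding centre drifts at v_d = |E×B|/B² = E/B, independent of charge and mass.
v_d = 301/0.323 = 932 m/s.

v_d ≈ 932 m/s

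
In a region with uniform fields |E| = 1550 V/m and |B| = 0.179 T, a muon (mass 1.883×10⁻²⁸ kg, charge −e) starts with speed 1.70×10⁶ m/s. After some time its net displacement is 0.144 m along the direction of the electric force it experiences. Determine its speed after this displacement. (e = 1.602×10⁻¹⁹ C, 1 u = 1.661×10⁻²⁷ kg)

v_f ≈ 1.81×10⁶ m/s

B does no work; ΔKE = |q|E d.
½mv_f² = ½mv₀² + |q|Ed = ½(1.883×10⁻²⁸)(1.70×10⁶)² + (1.602×10⁻¹⁹)(1550)(0.144) ≈ 2.721×10⁻¹⁶ J + 3.576×10⁻¹⁷ J ≈ 3.079×10⁻¹⁶ J.
v_f = √(2·3.079×10⁻¹⁶/1.883×10⁻²⁸) ≈ 1.81×10⁶ m/s.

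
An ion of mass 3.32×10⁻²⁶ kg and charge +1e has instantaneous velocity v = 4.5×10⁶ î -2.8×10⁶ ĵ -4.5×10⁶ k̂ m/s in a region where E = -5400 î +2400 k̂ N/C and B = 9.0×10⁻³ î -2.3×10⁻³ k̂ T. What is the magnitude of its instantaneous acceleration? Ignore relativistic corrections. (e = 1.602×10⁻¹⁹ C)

v×B = (6440, -3.02×10⁴, 2.52×10⁴) N/C.
E + v×B = (1040, -3.02×10⁴, 2.76×10⁴) N/C.
F = q(E + v×B) = (1.602×10⁻¹⁹ C)·(1040, -3.02×10⁴, 2.76×10⁴) = (1.67×10⁻¹⁶, -4.83×10⁻¹⁵, 4.42×10⁻¹⁵) N.
|a| = |F|/m = 6.550×10⁻¹⁵/3.32×10⁻²⁶ ≈ 1.97×10¹¹ m/s².

|a| ≈ 1.97×10¹¹ m/s²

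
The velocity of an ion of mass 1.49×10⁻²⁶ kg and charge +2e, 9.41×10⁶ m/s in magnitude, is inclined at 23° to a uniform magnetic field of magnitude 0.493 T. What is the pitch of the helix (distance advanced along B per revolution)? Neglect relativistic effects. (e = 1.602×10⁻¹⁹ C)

p ≈ 5.13 m

v∥ = v cosθ = 9.41×10⁶·cos23° ≈ 8.662×10⁶ m/s.
T = 2πm/(|q|B) = 2π(1.49×10⁻²⁶)/((3.204×10⁻¹⁹)(0.493)) ≈ 5.927×10⁻⁷ s.
pitch = v∥ T = (8.662×10⁶)(5.927×10⁻⁷) ≈ 5.13 m.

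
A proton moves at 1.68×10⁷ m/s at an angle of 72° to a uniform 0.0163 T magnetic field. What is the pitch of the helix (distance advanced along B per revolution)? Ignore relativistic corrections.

p ≈ 20.9 m

v∥ = v cosθ = 1.68×10⁷·cos72° ≈ 5.191×10⁶ m/s.
T = 2πm/(|q|B) = 2π(1.673×10⁻²⁷)/((1.602×10⁻¹⁹)(0.0163)) ≈ 4.026×10⁻⁶ s.
pitch = v∥ T = (5.191×10⁶)(4.026×10⁻⁶) ≈ 20.9 m.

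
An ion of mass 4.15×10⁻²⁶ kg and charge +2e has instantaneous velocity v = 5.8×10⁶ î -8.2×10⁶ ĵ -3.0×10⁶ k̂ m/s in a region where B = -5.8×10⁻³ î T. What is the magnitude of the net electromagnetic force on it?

v×B = (0, 1.74×10⁴, -4.76×10⁴) N/C.
F = q v×B = (3.204×10⁻¹⁹ C)·(0, 1.74×10⁴, -4.76×10⁴) = (0, 5.57×10⁻¹⁵, -1.52×10⁻¹⁴) N.
|F| = 1.62×10⁻¹⁴ N.

|F| ≈ 1.62×10⁻¹⁴ N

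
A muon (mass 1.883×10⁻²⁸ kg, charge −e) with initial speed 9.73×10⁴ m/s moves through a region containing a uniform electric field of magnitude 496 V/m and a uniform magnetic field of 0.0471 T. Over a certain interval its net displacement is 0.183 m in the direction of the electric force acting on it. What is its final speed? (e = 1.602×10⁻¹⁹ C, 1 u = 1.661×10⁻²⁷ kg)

v_f ≈ 4.05×10⁵ m/s

B does no work; ΔKE = |q|E d.
½mv_f² = ½mv₀² + |q|Ed = ½(1.883×10⁻²⁸)(9.73×10⁴)² + (1.602×10⁻¹⁹)(496)(0.183) ≈ 8.913×10⁻¹⁹ J + 1.454×10⁻¹⁷ J ≈ 1.543×10⁻¹⁷ J.
v_f = √(2·1.543×10⁻¹⁷/1.883×10⁻²⁸) ≈ 4.05×10⁵ m/s.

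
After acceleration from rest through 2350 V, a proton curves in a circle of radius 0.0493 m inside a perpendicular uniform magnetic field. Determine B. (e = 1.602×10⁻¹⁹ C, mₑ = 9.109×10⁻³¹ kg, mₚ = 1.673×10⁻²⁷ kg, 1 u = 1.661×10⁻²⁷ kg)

v = √(2|q|V/m) = √(2·1.602×10⁻¹⁹·2350/1.673×10⁻²⁷) ≈ 6.709×10⁵ m/s.
B = mv/(|q|r) = (1.673×10⁻²⁷)(6.709×10⁵)/((1.602×10⁻¹⁹)(0.0493)) ≈ 0.142 T.

B ≈ 0.142 T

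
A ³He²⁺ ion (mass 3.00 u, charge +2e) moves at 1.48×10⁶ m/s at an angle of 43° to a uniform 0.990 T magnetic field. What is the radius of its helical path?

v⊥ = v sinθ = 1.48×10⁶·sin43° ≈ 1.009×10⁶ m/s.
r = m v⊥/(|q|B) = (4.983×10⁻²⁷)(1.009×10⁶)/((3.204×10⁻¹⁹)(0.990)) ≈ 0.0159 m.

r ≈ 0.0159 m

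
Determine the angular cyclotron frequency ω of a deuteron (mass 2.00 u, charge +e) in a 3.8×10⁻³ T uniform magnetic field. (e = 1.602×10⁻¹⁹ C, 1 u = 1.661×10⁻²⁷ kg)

ω = |q|B/m.
ω = (1.602×10⁻¹⁹)(3.8×10⁻³)/3.322×10⁻²⁷ ≈ 1.8×10⁵ rad/s.

ω ≈ 1.8×10⁵ rad/s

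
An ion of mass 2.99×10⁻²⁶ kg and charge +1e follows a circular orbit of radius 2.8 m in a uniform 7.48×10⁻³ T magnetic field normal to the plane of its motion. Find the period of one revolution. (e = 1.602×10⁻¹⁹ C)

T ≈ 1.57×10⁻⁴ s

The cyclotron period depends only on m, q, B: T = 2πm/(|q|B).
T = 2π(2.99×10⁻²⁶)/((1.602×10⁻¹⁹)(7.48×10⁻³)) ≈ 1.57×10⁻⁴ s.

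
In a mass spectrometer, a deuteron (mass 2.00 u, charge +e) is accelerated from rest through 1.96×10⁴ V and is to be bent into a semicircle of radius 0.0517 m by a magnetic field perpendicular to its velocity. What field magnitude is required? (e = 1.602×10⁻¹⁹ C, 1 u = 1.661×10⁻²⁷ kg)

B ≈ 0.551 T

v = √(2|q|V/m) = √(2·1.602×10⁻¹⁹·1.96×10⁴/3.322×10⁻²⁷) ≈ 1.375×10⁶ m/s.
B = mv/(|q|r) = (3.322×10⁻²⁷)(1.375×10⁶)/((1.602×10⁻¹⁹)(0.0517)) ≈ 0.551 T.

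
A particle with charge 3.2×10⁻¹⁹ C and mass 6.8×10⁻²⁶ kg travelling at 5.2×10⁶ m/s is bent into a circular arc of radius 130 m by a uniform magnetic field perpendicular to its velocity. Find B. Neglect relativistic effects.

From |q|vB = mv²/r, B = mv/(|q|r).
B = (6.8×10⁻²⁶)(5.2×10⁶)/((3.2×10⁻¹⁹)(130)) ≈ 8.5×10⁻³ T.

B ≈ 8.5×10⁻³ T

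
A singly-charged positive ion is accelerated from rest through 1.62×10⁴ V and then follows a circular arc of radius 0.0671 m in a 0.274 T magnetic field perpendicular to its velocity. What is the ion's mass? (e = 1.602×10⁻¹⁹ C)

Combine |q|V = ½mv² and r = mv/(|q|B): eliminate v to get m = qB²r²/(2V).
m = (1.602×10⁻¹⁹)(0.274)²(0.0671)²/(2·1.62×10⁴) ≈ 1.67×10⁻²⁷ kg.

m ≈ 1.67×10⁻²⁷ kg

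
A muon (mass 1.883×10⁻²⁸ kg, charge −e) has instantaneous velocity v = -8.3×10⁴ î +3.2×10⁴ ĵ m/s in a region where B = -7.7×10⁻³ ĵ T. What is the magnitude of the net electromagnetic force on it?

v×B = (0, 0, 639) N/C.
F = q v×B = (−1.602×10⁻¹⁹ C)·(0, 0, 639) = (0, 0, -1.02×10⁻¹⁶) N.
|F| = 1.02×10⁻¹⁶ N.

|F| ≈ 1.02×10⁻¹⁶ N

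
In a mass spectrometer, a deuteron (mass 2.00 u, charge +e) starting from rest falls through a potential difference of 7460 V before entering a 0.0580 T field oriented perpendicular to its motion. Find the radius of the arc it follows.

r ≈ 0.303 m

Acceleration: |q|V = ½mv² ⇒ v = √(2|q|V/m) = √(2·1.602×10⁻¹⁹·7460/3.322×10⁻²⁷) ≈ 8.482×10⁵ m/s.
In the field: r = mv/(|q|B) = (3.322×10⁻²⁷)(8.482×10⁵)/((1.602×10⁻¹⁹)(0.0580)) ≈ 0.303 m.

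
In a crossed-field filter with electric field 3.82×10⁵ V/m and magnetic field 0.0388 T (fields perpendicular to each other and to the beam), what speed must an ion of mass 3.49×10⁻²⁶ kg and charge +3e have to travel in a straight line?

Zero net Lorentz force requires |qE| = |q v×B|, i.e. E = vB.
v = E/B = 3.82×10⁵/0.0388 = 9.85×10⁶ m/s.

v = 9.85×10⁶ m/s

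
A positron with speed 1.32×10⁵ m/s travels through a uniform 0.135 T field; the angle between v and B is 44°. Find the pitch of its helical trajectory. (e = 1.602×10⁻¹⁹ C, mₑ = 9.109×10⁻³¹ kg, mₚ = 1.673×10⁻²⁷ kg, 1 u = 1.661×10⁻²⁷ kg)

v∥ = v cosθ = 1.32×10⁵·cos44° ≈ 9.495×10⁴ m/s.
T = 2πm/(|q|B) = 2π(9.109×10⁻³¹)/((1.602×10⁻¹⁹)(0.135)) ≈ 2.646×10⁻¹⁰ s.
pitch = v∥ T = (9.495×10⁴)(2.646×10⁻¹⁰) ≈ 2.51×10⁻⁵ m.

p ≈ 2.51×10⁻⁵ m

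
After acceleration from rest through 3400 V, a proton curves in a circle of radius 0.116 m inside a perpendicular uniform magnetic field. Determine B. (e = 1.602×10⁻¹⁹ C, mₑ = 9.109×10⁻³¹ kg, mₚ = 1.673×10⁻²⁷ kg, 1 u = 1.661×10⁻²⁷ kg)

v = √(2|q|V/m) = √(2·1.602×10⁻¹⁹·3400/1.673×10⁻²⁷) ≈ 8.069×10⁵ m/s.
B = mv/(|q|r) = (1.673×10⁻²⁷)(8.069×10⁵)/((1.602×10⁻¹⁹)(0.116)) ≈ 0.0726 T.

B ≈ 0.0726 T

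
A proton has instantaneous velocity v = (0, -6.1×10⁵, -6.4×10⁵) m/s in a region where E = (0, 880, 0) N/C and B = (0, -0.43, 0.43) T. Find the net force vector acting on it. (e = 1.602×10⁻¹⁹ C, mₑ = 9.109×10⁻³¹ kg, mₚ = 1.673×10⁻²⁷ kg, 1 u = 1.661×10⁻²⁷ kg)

F ≈ (-8.61×10⁻¹⁴, 1.41×10⁻¹⁶, 0) N

v×B = (-5.38×10⁵, 0, 0) N/C.
E + v×B = (-5.38×10⁵, 880, 0) N/C.
F = q(E + v×B) = (1.602×10⁻¹⁹ C)·(-5.38×10⁵, 880, 0) = (-8.61×10⁻¹⁴, 1.41×10⁻¹⁶, 0) N.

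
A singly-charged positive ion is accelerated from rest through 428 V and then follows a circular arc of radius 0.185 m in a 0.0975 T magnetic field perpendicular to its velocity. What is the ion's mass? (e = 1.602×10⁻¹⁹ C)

m ≈ 6.09×10⁻²⁶ kg

Combine |q|V = ½mv² and r = mv/(|q|B): eliminate v to get m = qB²r²/(2V).
m = (1.602×10⁻¹⁹)(0.0975)²(0.185)²/(2·428) ≈ 6.09×10⁻²⁶ kg.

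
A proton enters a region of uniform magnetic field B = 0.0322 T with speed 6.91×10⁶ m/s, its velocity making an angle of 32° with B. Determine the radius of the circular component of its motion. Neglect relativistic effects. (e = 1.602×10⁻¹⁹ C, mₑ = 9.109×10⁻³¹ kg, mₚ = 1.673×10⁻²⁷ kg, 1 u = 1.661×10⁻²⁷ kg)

r ≈ 1.19 m

v⊥ = v sinθ = 6.91×10⁶·sin32° ≈ 3.662×10⁶ m/s.
r = m v⊥/(|q|B) = (1.673×10⁻²⁷)(3.662×10⁶)/((1.602×10⁻¹⁹)(0.0322)) ≈ 1.19 m.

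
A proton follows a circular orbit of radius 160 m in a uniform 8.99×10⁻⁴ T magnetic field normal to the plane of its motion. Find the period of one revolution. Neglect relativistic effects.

The cyclotron period depends only on m, q, B: T = 2πm/(|q|B).
T = 2π(1.673×10⁻²⁷)/((1.602×10⁻¹⁹)(8.99×10⁻⁴)) ≈ 7.30×10⁻⁵ s.

T ≈ 7.30×10⁻⁵ s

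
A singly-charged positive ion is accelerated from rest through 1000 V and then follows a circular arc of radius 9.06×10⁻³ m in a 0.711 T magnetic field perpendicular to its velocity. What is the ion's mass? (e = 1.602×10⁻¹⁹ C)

Combine |q|V = ½mv² and r = mv/(|q|B): eliminate v to get m = qB²r²/(2V).
m = (1.602×10⁻¹⁹)(0.711)²(9.06×10⁻³)²/(2·1000) ≈ 3.32×10⁻²⁷ kg.

m ≈ 3.32×10⁻²⁷ kg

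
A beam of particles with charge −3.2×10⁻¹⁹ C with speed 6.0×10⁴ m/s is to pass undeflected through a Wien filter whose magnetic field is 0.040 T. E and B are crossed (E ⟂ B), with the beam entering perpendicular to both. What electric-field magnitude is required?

For straight-line motion qE = qvB, so E = vB.
E = 6.0×10⁴ × 0.040 = 2400 V/m.

E = 2400 V/m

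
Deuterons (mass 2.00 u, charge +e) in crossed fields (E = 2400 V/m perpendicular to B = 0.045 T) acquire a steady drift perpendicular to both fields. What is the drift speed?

v_d ≈ 5.3×10⁴ m/s

The E×B drift speed is v_d = E/B.
v_d = 2400/0.045 = 5.3×10⁴ m/s.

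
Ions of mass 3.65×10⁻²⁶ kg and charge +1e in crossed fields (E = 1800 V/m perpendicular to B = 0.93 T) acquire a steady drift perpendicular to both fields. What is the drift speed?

v_d ≈ 1900 m/s

In crossed fields the guiding centre drifts at v_d = |E×B|/B² = E/B, independent of charge and mass.
v_d = 1800/0.93 = 1900 m/s.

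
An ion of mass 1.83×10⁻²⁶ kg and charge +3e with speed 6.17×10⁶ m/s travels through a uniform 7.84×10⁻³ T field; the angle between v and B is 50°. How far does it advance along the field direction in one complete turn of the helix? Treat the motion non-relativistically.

p ≈ 121 m

v∥ = v cosθ = 6.17×10⁶·cos50° ≈ 3.966×10⁶ m/s.
T = 2πm/(|q|B) = 2π(1.83×10⁻²⁶)/((4.806×10⁻¹⁹)(7.84×10⁻³)) ≈ 3.052×10⁻⁵ s.
pitch = v∥ T = (3.966×10⁶)(3.052×10⁻⁵) ≈ 121 m.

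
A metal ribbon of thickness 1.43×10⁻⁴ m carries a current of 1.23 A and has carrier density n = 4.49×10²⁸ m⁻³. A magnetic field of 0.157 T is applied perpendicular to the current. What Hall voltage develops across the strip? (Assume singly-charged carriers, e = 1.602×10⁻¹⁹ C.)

V_H = IB/(n e t).
V_H = (1.23)(0.157)/((4.49×10²⁸)(1.602×10⁻¹⁹)(1.43×10⁻⁴)) ≈ 1.88×10⁻⁷ V.

V_H ≈ 1.88×10⁻⁷ V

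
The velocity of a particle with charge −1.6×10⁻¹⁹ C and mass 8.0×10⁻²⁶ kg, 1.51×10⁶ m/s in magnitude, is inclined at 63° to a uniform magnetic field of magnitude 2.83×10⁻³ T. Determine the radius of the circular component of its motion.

v⊥ = v sinθ = 1.51×10⁶·sin63° ≈ 1.345×10⁶ m/s.
r = m v⊥/(|q|B) = (8.0×10⁻²⁶)(1.345×10⁶)/((1.6×10⁻¹⁹)(2.83×10⁻³)) ≈ 238 m.

r ≈ 238 m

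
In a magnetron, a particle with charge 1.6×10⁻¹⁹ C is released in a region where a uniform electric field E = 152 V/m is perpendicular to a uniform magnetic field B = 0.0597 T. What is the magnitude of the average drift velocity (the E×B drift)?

The E×B drift speed is v_d = E/B.
v_d = 152/0.0597 = 2550 m/s.

v_d ≈ 2550 m/s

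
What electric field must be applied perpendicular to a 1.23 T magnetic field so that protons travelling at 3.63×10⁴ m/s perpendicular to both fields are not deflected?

E = 4.46×10⁴ V/m

For straight-line motion qE = qvB, so E = vB.
E = 3.63×10⁴ × 1.23 = 4.46×10⁴ V/m.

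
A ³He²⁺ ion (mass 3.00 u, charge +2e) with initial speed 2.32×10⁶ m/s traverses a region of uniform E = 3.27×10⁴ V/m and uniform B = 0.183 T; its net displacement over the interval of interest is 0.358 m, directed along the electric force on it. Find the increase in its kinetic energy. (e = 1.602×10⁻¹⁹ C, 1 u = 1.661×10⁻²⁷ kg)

The magnetic force is always ⟂ v and does no work; only the electric force changes KE.
ΔKE = F_E · d = |q|E d = (3.204×10⁻¹⁹)(3.27×10⁴)(0.358) ≈ 3.75×10⁻¹⁵ J.

ΔKE ≈ 3.75×10⁻¹⁵ J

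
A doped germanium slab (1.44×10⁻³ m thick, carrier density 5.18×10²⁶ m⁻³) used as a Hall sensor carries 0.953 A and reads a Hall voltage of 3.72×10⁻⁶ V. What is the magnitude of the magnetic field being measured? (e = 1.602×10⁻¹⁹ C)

B ≈ 0.466 T

From V_H = IB/(n e t), B = V_H n e t / I.
B = (3.72×10⁻⁶)(5.18×10²⁶)(1.602×10⁻¹⁹)(1.44×10⁻³)/0.953 ≈ 0.466 T.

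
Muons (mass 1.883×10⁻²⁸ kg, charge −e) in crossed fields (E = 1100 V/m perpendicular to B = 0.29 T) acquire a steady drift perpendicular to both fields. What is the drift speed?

The E×B drift speed is v_d = E/B.
v_d = 1100/0.29 = 3800 m/s.

v_d ≈ 3800 m/s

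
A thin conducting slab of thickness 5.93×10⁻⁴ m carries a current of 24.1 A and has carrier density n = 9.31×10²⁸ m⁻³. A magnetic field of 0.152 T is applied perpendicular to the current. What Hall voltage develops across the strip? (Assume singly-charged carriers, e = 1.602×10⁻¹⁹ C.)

V_H = IB/(n e t).
V_H = (24.1)(0.152)/((9.31×10²⁸)(1.602×10⁻¹⁹)(5.93×10⁻⁴)) ≈ 4.14×10⁻⁷ V.

V_H ≈ 4.14×10⁻⁷ V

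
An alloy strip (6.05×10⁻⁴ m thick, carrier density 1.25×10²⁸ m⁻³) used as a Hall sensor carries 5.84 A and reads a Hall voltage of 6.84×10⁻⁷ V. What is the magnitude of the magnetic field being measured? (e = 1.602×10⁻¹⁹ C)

From V_H = IB/(n e t), B = V_H n e t / I.
B = (6.84×10⁻⁷)(1.25×10²⁸)(1.602×10⁻¹⁹)(6.05×10⁻⁴)/5.84 ≈ 0.142 T.

B ≈ 0.142 T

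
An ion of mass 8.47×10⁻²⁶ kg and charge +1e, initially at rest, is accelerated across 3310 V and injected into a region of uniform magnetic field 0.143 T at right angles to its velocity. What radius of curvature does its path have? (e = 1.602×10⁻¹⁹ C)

r ≈ 0.414 m

Acceleration: |q|V = ½mv² ⇒ v = √(2|q|V/m) = √(2·1.602×10⁻¹⁹·3310/8.47×10⁻²⁶) ≈ 1.119×10⁵ m/s.
In the field: r = mv/(|q|B) = (8.47×10⁻²⁶)(1.119×10⁵)/((1.602×10⁻¹⁹)(0.143)) ≈ 0.414 m.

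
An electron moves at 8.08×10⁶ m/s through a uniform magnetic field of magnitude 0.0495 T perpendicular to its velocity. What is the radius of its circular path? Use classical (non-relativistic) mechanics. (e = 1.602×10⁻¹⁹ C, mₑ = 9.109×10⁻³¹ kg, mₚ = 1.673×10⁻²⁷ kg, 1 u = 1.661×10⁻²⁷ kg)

r ≈ 9.28×10⁻⁴ m

The magnetic force provides the centripetal force: |q|vB = mv²/r.
r = mv/(|q|B) = (9.109×10⁻³¹)(8.08×10⁶)/((1.602×10⁻¹⁹)(0.0495)) ≈ 9.28×10⁻⁴ m.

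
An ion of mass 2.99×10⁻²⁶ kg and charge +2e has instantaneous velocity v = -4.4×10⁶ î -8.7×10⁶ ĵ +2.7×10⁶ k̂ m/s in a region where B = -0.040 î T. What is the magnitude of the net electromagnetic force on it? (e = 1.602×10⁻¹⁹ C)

v×B = (0, -1.08×10⁵, -3.48×10⁵) N/C.
F = q v×B = (3.204×10⁻¹⁹ C)·(0, -1.08×10⁵, -3.48×10⁵) = (0, -3.46×10⁻¹⁴, -1.11×10⁻¹³) N.
|F| = 1.17×10⁻¹³ N.

|F| ≈ 1.17×10⁻¹³ N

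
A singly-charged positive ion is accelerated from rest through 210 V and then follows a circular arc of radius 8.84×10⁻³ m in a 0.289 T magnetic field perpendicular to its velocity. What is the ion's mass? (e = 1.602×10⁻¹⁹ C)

m ≈ 2.49×10⁻²⁷ kg

Combine |q|V = ½mv² and r = mv/(|q|B): eliminate v to get m = qB²r²/(2V).
m = (1.602×10⁻¹⁹)(0.289)²(8.84×10⁻³)²/(2·210) ≈ 2.49×10⁻²⁷ kg.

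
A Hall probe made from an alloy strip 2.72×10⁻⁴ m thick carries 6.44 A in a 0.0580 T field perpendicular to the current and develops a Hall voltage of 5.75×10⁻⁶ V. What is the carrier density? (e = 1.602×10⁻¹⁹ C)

n ≈ 1.49×10²⁷ m⁻³

From V_H = IB/(n e t), n = IB/(V_H e t).
n = (6.44)(0.0580)/((5.75×10⁻⁶)(1.602×10⁻¹⁹)(2.72×10⁻⁴)) ≈ 1.49×10²⁷ m⁻³.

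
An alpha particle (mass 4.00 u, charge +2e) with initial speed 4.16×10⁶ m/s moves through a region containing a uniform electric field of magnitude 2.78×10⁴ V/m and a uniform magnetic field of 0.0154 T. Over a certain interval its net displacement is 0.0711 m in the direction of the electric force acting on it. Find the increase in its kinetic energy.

ΔKE ≈ 6.33×10⁻¹⁶ J

The magnetic force is always ⟂ v and does no work; only the electric force changes KE.
ΔKE = F_E · d = |q|E d = (3.204×10⁻¹⁹)(2.78×10⁴)(0.0711) ≈ 6.33×10⁻¹⁶ J.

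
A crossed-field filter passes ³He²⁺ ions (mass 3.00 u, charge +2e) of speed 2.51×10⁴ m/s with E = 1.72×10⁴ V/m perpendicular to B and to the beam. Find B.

Balance of forces in the selector: qE = qvB ⇒ B = E/v.
B = 1.72×10⁴/2.51×10⁴ = 0.685 T.

B = 0.685 T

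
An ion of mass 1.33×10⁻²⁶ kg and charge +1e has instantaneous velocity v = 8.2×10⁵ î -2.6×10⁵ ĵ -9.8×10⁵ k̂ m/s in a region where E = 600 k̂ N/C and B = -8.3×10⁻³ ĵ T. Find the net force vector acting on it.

v×B = (-8130, 0, -6810) N/C.
E + v×B = (-8130, 0, -6210) N/C.
F = q(E + v×B) = (1.602×10⁻¹⁹ C)·(-8130, 0, -6210) = (-1.30×10⁻¹⁵, 0, -9.94×10⁻¹⁶) N.

F ≈ (-1.30×10⁻¹⁵, 0, -9.94×10⁻¹⁶) N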